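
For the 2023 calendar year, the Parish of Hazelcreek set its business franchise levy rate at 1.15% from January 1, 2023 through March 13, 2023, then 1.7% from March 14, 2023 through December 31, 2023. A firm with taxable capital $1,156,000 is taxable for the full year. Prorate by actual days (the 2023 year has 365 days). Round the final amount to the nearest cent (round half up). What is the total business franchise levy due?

January 1 – March 13, 2023: 72 days at 1.15% → $1,156,000 × 1.15% × 72/365 = $2,622.3781
March 14 – December 31, 2023: 293 days at 1.7% → $1,156,000 × 1.7% × 293/365 = $15,775.4411
Total = $18,397.8192

$18,397.82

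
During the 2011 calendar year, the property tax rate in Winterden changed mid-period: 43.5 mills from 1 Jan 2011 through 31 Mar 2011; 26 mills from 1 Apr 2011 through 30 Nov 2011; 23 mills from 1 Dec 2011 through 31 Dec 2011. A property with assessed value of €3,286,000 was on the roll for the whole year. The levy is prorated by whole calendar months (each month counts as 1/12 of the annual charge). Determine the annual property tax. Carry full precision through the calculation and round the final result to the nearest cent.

1 Jan – 31 Mar 2011: 3 months at 43.5 mills → €3,286,000 × 4.35% × 3/12 = €35,735.2500
1 Apr – 30 Nov 2011: 8 months at 26 mills → €3,286,000 × 2.6% × 8/12 = €56,957.3333
1 Dec – 31 Dec 2011: 1 month at 23 mills → €3,286,000 × 2.3% × 1/12 = €6,298.1667
Total = €98,990.7500

€98,990.75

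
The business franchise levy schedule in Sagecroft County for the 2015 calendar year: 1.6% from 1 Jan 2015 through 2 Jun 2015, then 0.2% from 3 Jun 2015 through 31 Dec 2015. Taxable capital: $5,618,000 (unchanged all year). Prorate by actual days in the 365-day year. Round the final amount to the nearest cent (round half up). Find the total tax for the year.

1 Jan – 2 Jun 2015: 153 days at 1.6% → $5,618,000 × 1.6% × 153/365 = $37,679.0795
3 Jun – 31 Dec 2015: 212 days at 0.2% → $5,618,000 × 0.2% × 212/365 = $6,526.1151
Total = $44,205.1945

$44,205.19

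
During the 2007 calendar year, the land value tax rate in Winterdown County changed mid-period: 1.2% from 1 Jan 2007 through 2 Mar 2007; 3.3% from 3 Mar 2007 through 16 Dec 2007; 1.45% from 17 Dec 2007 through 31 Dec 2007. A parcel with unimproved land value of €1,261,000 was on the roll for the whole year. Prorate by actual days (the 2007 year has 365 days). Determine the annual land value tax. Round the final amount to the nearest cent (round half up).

€36,228.70

1 Jan – 2 Mar 2007: 61 days at 1.2% → €1,261,000 × 1.2% × 61/365 = €2,528.9096
3 Mar – 16 Dec 2007: 289 days at 3.3% → €1,261,000 × 3.3% × 289/365 = €32,948.3753
17 Dec – 31 Dec 2007: 15 days at 1.45% → €1,261,000 × 1.45% × 15/365 = €751.4178
Total = €36,228.7027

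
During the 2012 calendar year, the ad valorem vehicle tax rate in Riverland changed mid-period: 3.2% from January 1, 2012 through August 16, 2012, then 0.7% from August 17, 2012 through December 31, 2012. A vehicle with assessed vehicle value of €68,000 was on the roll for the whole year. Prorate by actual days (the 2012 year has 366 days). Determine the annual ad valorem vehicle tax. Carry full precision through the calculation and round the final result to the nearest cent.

€1,539.66

January 1 – August 16, 2012: 229 days at 3.2% → €68,000 × 3.2% × 229/366 = €1,361.4863
August 17 – December 31, 2012: 137 days at 0.7% → €68,000 × 0.7% × 137/366 = €178.1749
Total = €1,539.6612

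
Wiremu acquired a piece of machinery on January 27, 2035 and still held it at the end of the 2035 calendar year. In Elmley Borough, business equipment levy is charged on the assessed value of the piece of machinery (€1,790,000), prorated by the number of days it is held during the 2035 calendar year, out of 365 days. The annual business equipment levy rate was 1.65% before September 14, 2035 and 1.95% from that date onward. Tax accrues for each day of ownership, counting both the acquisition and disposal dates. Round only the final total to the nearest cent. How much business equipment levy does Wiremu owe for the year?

€29,034.78

January 27 – September 13, 2035: 230 days at 1.65% → €1,790,000 × 1.65% × 230/365 = €18,611.0959
September 14 – December 31, 2035: 109 days at 1.95% → €1,790,000 × 1.95% × 109/365 = €10,423.6849
Total = €29,034.7808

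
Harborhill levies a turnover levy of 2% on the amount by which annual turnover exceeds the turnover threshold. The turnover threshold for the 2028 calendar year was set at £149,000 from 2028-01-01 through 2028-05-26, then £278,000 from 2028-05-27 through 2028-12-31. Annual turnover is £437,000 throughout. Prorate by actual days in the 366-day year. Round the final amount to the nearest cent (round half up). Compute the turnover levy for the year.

£4,216.23

2028-01-01 to 2028-05-26: 147 days, exemption £149,000 → (£437,000 − £149,000) × 2% × 147/366 = £2,313.4426
2028-05-27 to 2028-12-31: 219 days, exemption £278,000 → (£437,000 − £278,000) × 2% × 219/366 = £1,902.7869
Total = £4,216.2295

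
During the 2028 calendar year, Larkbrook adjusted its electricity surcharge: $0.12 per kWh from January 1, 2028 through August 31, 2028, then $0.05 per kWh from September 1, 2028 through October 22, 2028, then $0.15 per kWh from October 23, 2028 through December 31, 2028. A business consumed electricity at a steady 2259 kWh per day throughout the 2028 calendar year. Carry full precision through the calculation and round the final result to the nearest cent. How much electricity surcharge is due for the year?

January 1 – August 31, 2028: 244 days × 2259 kWh/day = 551,196 kWh at $0.12/kWh → $66143.52
September 1 – October 22, 2028: 52 days × 2259 kWh/day = 117,468 kWh at $0.05/kWh → $5873.40
October 23 – December 31, 2028: 70 days × 2259 kWh/day = 158,130 kWh at $0.15/kWh → $23719.50

$95736.42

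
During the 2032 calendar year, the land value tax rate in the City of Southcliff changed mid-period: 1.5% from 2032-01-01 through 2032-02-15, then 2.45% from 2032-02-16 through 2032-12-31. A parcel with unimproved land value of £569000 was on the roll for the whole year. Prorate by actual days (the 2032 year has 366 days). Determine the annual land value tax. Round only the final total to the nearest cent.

£13261.12

2032-01-01 to 2032-02-15: 46 days at 1.5% → £569000 × 1.5% × 46/366 = £1072.7049
2032-02-16 to 2032-12-31: 320 days at 2.45% → £569000 × 2.45% × 320/366 = £12188.4153
Total = £13261.1202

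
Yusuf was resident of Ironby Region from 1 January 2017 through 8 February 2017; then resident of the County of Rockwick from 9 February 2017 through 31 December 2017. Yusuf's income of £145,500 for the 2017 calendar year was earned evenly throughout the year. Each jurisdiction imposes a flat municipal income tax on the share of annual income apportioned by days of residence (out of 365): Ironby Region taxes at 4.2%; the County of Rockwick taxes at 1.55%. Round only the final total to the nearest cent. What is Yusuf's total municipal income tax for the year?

£2,667.23

Ironby Region, 1 January – 8 February 2017: 39 days → £145,500 × 4.2% × 39/365 = £652.9562
The County of Rockwick, 9 February – 31 December 2017: 326 days → £145,500 × 1.55% × 326/365 = £2,014.2781
Total = £2,667.2342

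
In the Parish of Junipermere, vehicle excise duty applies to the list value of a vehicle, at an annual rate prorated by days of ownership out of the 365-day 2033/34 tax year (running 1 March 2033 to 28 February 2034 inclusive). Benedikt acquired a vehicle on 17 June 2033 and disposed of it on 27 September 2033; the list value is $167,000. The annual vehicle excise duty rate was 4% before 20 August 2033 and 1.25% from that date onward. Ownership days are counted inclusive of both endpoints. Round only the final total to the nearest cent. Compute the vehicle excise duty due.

17 June – 19 August 2033: 64 days at 4% → $167,000 × 4% × 64/365 = $1,171.2877
20 August – 27 September 2033: 39 days at 1.25% → $167,000 × 1.25% × 39/365 = $223.0479
Total = $1,394.3356

$1,394.34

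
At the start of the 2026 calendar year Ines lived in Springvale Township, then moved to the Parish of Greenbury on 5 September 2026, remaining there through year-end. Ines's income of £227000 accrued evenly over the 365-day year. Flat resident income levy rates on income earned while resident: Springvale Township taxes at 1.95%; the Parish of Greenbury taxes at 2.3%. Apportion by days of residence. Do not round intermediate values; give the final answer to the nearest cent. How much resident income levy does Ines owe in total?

Springvale Township, 1 January – 4 September 2026: 247 days → £227000 × 1.95% × 247/365 = £2995.4671
The Parish of Greenbury, 5 September – 31 December 2026: 118 days → £227000 × 2.3% × 118/365 = £1687.8849
Total = £4683.3521

£4683.35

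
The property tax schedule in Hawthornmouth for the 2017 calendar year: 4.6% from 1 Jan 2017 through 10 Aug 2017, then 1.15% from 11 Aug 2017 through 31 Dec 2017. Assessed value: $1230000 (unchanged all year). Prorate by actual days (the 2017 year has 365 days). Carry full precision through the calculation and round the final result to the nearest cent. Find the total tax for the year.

1 Jan – 10 Aug 2017: 222 days at 4.6% → $1230000 × 4.6% × 222/365 = $34413.0411
11 Aug – 31 Dec 2017: 143 days at 1.15% → $1230000 × 1.15% × 143/365 = $5541.7397
Total = $39954.7808

$39954.78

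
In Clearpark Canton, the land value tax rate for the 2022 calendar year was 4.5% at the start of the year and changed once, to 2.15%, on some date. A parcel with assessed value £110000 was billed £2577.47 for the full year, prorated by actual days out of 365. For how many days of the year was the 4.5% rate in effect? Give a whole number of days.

30 days

Let d = days at the first rate; then 365 − d days at the second rate.
£110000 × [4.5%·d + 2.15%·(365−d)] / 365 = £2577.47
Solving gives d = 30, so the new rate took effect on 31 Jan 2022.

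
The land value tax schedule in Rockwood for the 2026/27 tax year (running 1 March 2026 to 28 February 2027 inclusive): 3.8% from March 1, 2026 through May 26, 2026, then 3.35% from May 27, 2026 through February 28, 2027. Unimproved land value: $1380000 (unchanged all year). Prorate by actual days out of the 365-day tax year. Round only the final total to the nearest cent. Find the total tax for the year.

March 1 – May 26, 2026: 87 days at 3.8% → $1380000 × 3.8% × 87/365 = $12499.3973
May 27, 2026 – February 28, 2027: 278 days at 3.35% → $1380000 × 3.35% × 278/365 = $35210.7945
Total = $47710.1918

$47710.19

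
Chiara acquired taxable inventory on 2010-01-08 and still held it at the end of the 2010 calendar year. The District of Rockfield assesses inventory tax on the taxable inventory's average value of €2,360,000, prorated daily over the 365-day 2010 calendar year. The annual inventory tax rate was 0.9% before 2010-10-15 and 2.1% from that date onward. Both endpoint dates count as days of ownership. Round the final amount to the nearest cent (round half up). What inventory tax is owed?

2010-01-08 to 2010-10-14: 280 days at 0.9% → €2,360,000 × 0.9% × 280/365 = €16,293.6986
2010-10-15 to 2010-12-31: 78 days at 2.1% → €2,360,000 × 2.1% × 78/365 = €10,590.9041
Total = €26,884.6027

€26,884.60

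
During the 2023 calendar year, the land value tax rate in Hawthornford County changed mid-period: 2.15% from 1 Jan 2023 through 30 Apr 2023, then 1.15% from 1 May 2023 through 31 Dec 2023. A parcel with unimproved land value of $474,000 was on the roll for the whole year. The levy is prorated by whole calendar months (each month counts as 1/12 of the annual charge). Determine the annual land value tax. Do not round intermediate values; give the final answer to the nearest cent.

1 Jan – 30 Apr 2023: 4 months at 2.15% → $474,000 × 2.15% × 4/12 = $3,397.0000
1 May – 31 Dec 2023: 8 months at 1.15% → $474,000 × 1.15% × 8/12 = $3,634.0000
Total = $7,031.0000

$7,031.00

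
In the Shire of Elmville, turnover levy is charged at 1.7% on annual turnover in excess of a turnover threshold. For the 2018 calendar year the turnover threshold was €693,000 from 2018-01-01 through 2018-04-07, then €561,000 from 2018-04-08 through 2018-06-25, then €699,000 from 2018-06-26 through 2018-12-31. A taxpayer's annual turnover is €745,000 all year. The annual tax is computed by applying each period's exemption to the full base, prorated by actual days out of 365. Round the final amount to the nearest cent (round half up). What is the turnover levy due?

€1,316.87

2018-01-01 to 2018-04-07: 97 days, exemption €693,000 → (€745,000 − €693,000) × 1.7% × 97/365 = €234.9260
2018-04-08 to 2018-06-25: 79 days, exemption €561,000 → (€745,000 − €561,000) × 1.7% × 79/365 = €677.0192
2018-06-26 to 2018-12-31: 189 days, exemption €699,000 → (€745,000 − €699,000) × 1.7% × 189/365 = €404.9260
Total = €1,316.8712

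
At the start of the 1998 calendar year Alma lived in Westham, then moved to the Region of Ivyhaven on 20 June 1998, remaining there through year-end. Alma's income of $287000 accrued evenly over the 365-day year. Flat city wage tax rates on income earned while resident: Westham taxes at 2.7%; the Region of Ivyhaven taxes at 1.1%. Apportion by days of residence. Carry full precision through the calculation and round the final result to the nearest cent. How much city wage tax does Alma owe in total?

$5295.74

Westham, 1 January – 19 June 1998: 170 days → $287000 × 2.7% × 170/365 = $3609.1233
The Region of Ivyhaven, 20 June – 31 December 1998: 195 days → $287000 × 1.1% × 195/365 = $1686.6164
Total = $5295.7397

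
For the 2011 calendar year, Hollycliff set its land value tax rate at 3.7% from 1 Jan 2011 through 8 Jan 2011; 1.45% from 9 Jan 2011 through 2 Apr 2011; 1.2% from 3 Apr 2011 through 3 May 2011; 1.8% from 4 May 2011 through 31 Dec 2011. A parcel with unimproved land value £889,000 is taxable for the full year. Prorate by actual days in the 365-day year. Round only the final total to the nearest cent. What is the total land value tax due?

1 Jan – 8 Jan 2011: 8 days at 3.7% → £889,000 × 3.7% × 8/365 = £720.9425
9 Jan – 2 Apr 2011: 84 days at 1.45% → £889,000 × 1.45% × 84/365 = £2,966.5808
3 Apr – 3 May 2011: 31 days at 1.2% → £889,000 × 1.2% × 31/365 = £906.0493
4 May – 31 Dec 2011: 242 days at 1.8% → £889,000 × 1.8% × 242/365 = £10,609.5452
Total = £15,203.1178

£15,203.12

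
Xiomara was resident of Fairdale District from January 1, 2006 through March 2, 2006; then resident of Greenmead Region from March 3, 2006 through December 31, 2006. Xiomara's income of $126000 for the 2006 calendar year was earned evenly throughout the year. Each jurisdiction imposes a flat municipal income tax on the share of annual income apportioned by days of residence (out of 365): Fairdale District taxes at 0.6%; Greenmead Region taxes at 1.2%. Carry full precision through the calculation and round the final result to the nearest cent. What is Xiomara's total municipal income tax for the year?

Fairdale District, January 1 – March 2, 2006: 61 days → $126000 × 0.6% × 61/365 = $126.3452
Greenmead Region, March 3 – December 31, 2006: 304 days → $126000 × 1.2% × 304/365 = $1259.3096
Total = $1385.6548

$1385.65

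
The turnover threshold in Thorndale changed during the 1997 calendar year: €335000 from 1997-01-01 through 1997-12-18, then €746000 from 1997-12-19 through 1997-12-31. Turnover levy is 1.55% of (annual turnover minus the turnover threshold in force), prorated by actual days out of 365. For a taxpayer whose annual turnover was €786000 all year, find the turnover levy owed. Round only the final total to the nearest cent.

1997-01-01 to 1997-12-18: 352 days, exemption €335000 → (€786000 − €335000) × 1.55% × 352/365 = €6741.5233
1997-12-19 to 1997-12-31: 13 days, exemption €746000 → (€786000 − €746000) × 1.55% × 13/365 = €22.0822
Total = €6763.6055

€6763.61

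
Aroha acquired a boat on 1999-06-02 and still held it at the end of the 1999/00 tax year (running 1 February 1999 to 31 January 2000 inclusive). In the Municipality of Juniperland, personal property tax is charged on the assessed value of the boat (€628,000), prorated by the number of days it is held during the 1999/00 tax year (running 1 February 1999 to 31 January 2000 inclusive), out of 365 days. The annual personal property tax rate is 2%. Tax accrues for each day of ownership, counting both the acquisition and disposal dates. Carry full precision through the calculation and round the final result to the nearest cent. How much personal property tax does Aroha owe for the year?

€8,396.27

Days held (1999-06-02 to 2000-01-31): 244 out of 365
Tax = €628,000 × 2% × 244/365 = €8,396.2740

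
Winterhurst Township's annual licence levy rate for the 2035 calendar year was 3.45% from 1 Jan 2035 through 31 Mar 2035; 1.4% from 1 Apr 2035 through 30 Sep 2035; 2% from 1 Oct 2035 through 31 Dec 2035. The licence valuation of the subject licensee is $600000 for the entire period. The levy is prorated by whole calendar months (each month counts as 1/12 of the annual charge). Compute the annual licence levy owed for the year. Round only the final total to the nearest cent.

1 Jan – 31 Mar 2035: 3 months at 3.45% → $600000 × 3.45% × 3/12 = $5175.0000
1 Apr – 30 Sep 2035: 6 months at 1.4% → $600000 × 1.4% × 6/12 = $4200.0000
1 Oct – 31 Dec 2035: 3 months at 2% → $600000 × 2% × 3/12 = $3000.0000
Total = $12375.0000

$12375.00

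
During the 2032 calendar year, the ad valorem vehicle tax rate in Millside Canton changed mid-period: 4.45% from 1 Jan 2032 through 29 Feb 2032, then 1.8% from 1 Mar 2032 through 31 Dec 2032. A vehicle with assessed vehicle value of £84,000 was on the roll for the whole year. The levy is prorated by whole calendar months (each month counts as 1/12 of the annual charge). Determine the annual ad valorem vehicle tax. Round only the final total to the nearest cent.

£1,883.00

1 Jan – 29 Feb 2032: 2 months at 4.45% → £84,000 × 4.45% × 2/12 = £623.0000
1 Mar – 31 Dec 2032: 10 months at 1.8% → £84,000 × 1.8% × 10/12 = £1,260.0000
Total = £1,883.0000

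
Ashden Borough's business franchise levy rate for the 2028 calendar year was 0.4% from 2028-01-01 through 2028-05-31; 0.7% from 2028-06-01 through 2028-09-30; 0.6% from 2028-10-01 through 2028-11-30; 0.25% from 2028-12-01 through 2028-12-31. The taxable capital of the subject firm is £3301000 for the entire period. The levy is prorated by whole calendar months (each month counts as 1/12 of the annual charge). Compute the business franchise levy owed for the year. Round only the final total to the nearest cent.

2028-01-01 to 2028-05-31: 5 months at 0.4% → £3301000 × 0.4% × 5/12 = £5501.6667
2028-06-01 to 2028-09-30: 4 months at 0.7% → £3301000 × 0.7% × 4/12 = £7702.3333
2028-10-01 to 2028-11-30: 2 months at 0.6% → £3301000 × 0.6% × 2/12 = £3301.0000
2028-12-01 to 2028-12-31: 1 month at 0.25% → £3301000 × 0.25% × 1/12 = £687.7083
Total = £17192.7083

£17192.71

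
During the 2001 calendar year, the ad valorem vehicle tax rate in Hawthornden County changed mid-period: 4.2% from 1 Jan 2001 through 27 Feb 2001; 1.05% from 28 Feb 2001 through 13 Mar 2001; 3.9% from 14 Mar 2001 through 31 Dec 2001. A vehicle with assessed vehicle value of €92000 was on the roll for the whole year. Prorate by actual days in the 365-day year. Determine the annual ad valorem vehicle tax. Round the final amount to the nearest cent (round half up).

1 Jan – 27 Feb 2001: 58 days at 4.2% → €92000 × 4.2% × 58/365 = €614.0055
28 Feb – 13 Mar 2001: 14 days at 1.05% → €92000 × 1.05% × 14/365 = €37.0521
14 Mar – 31 Dec 2001: 293 days at 3.9% → €92000 × 3.9% × 293/365 = €2880.2301
Total = €3531.2877

€3531.29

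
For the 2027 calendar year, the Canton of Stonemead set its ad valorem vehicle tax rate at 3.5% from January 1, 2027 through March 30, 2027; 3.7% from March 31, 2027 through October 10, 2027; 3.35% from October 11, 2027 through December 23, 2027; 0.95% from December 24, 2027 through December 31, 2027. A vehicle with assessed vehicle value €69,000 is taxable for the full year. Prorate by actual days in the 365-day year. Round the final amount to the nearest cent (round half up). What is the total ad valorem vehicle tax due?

January 1 – March 30, 2027: 89 days at 3.5% → €69,000 × 3.5% × 89/365 = €588.8630
March 31 – October 10, 2027: 194 days at 3.7% → €69,000 × 3.7% × 194/365 = €1,356.9370
October 11 – December 23, 2027: 74 days at 3.35% → €69,000 × 3.35% × 74/365 = €468.6329
December 24 – December 31, 2027: 8 days at 0.95% → €69,000 × 0.95% × 8/365 = €14.3671
Total = €2,428.8000

€2,428.80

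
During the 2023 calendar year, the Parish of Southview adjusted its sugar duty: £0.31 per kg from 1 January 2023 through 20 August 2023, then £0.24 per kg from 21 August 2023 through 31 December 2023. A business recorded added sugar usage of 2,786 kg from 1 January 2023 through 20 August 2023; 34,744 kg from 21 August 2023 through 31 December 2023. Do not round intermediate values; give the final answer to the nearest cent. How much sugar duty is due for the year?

£9202.22

1 January – 20 August 2023: 2,786 kg at £0.31/kg → £863.66
21 August – 31 December 2023: 34,744 kg at £0.24/kg → £8338.56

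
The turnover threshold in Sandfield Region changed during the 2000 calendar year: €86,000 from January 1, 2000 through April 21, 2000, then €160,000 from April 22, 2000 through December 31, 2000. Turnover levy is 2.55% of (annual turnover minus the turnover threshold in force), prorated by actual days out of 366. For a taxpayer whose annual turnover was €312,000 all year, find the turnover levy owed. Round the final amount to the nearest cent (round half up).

€4,453.44

January 1 – April 21, 2000: 112 days, exemption €86,000 → (€312,000 − €86,000) × 2.55% × 112/366 = €1,763.5410
April 22 – December 31, 2000: 254 days, exemption €160,000 → (€312,000 − €160,000) × 2.55% × 254/366 = €2,689.9016
Total = €4,453.4426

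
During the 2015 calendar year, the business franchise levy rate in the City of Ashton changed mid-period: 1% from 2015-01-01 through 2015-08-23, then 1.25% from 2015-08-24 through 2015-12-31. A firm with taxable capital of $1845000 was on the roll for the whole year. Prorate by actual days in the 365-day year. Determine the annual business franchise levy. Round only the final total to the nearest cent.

$20092.81

2015-01-01 to 2015-08-23: 235 days at 1% → $1845000 × 1% × 235/365 = $11878.7671
2015-08-24 to 2015-12-31: 130 days at 1.25% → $1845000 × 1.25% × 130/365 = $8214.0411
Total = $20092.8082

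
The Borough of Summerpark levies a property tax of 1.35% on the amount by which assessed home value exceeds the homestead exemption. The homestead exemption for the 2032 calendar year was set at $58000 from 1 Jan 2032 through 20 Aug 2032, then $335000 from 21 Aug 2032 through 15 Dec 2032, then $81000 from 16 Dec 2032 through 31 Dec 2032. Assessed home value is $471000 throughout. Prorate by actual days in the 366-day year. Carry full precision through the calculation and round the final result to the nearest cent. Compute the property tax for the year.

$4366.51

1 Jan – 20 Aug 2032: 233 days, exemption $58000 → ($471000 − $58000) × 1.35% × 233/366 = $3549.4303
21 Aug – 15 Dec 2032: 117 days, exemption $335000 → ($471000 − $335000) × 1.35% × 117/366 = $586.9180
16 Dec – 31 Dec 2032: 16 days, exemption $81000 → ($471000 − $81000) × 1.35% × 16/366 = $230.1639
Total = $4366.5123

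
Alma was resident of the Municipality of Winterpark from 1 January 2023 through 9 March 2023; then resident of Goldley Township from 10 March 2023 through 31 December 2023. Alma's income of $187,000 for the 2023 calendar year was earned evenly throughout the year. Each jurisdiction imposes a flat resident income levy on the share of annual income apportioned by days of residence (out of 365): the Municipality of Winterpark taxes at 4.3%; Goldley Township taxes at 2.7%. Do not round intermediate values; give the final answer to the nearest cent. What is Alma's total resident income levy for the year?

$5,606.41

The Municipality of Winterpark, 1 January – 9 March 2023: 68 days → $187,000 × 4.3% × 68/365 = $1,498.0493
Goldley Township, 10 March – 31 December 2023: 297 days → $187,000 × 2.7% × 297/365 = $4,108.3644
Total = $5,606.4137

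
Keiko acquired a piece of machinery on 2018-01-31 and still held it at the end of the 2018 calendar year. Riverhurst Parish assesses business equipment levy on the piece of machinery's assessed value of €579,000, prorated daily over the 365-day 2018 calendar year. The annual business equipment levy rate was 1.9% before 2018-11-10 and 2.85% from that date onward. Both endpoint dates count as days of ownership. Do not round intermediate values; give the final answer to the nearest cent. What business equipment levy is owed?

€10,880.44

2018-01-31 to 2018-11-09: 283 days at 1.9% → €579,000 × 1.9% × 283/365 = €8,529.5425
2018-11-10 to 2018-12-31: 52 days at 2.85% → €579,000 × 2.85% × 52/365 = €2,350.8986
Total = €10,880.4411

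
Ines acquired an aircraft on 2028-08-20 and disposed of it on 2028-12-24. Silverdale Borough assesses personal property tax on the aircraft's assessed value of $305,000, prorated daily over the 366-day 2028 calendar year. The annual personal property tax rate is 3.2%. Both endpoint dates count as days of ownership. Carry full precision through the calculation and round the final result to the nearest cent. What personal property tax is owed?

$3,386.67

Days held (2028-08-20 to 2028-12-24): 127 out of 366
Tax = $305,000 × 3.2% × 127/366 = $3,386.6667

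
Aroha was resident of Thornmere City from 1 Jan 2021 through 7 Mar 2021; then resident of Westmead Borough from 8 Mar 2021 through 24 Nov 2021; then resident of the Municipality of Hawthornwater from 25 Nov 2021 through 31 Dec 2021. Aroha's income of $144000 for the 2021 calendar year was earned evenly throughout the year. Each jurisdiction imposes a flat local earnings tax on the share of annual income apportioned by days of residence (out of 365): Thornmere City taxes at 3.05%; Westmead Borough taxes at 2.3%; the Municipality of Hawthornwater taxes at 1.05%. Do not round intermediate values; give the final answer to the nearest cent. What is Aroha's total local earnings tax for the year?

Thornmere City, 1 Jan – 7 Mar 2021: 66 days → $144000 × 3.05% × 66/365 = $794.1699
Westmead Borough, 8 Mar – 24 Nov 2021: 262 days → $144000 × 2.3% × 262/365 = $2377.3808
The Municipality of Hawthornwater, 25 Nov – 31 Dec 2021: 37 days → $144000 × 1.05% × 37/365 = $153.2712
Total = $3324.8219

$3324.82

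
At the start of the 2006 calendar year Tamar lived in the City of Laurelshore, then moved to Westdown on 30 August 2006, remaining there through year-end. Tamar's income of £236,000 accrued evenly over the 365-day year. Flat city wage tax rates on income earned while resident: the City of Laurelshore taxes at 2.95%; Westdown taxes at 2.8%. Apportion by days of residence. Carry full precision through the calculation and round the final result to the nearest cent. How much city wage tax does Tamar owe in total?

The City of Laurelshore, 1 January – 29 August 2006: 241 days → £236,000 × 2.95% × 241/365 = £4,596.8274
Westdown, 30 August – 31 December 2006: 124 days → £236,000 × 2.8% × 124/365 = £2,244.9096
Total = £6,841.7370

£6,841.74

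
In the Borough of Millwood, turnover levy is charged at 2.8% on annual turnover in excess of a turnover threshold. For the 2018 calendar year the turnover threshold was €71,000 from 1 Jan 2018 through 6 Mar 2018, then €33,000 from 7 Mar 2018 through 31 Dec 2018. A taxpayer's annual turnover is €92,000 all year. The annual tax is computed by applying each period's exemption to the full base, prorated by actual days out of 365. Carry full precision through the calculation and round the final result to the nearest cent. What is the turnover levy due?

1 Jan – 6 Mar 2018: 65 days, exemption €71,000 → (€92,000 − €71,000) × 2.8% × 65/365 = €104.7123
7 Mar – 31 Dec 2018: 300 days, exemption €33,000 → (€92,000 − €33,000) × 2.8% × 300/365 = €1,357.8082
Total = €1,462.5205

€1,462.52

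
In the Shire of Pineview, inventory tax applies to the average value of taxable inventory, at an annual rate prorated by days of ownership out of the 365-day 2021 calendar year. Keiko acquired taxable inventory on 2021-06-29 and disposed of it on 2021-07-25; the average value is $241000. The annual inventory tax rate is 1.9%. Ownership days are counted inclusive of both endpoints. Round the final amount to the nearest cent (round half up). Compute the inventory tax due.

Days held (2021-06-29 to 2021-07-25): 27 out of 365
Tax = $241000 × 1.9% × 27/365 = $338.7205

$338.72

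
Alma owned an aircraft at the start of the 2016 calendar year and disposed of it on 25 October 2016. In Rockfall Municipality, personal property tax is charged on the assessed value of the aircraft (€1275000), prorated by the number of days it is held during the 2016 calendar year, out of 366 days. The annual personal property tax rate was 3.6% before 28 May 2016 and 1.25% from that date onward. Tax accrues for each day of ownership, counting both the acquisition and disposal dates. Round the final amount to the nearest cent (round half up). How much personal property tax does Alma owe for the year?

€25135.96

1 January – 27 May 2016: 148 days at 3.6% → €1275000 × 3.6% × 148/366 = €18560.6557
28 May – 25 October 2016: 151 days at 1.25% → €1275000 × 1.25% × 151/366 = €6575.3074
Total = €25135.9631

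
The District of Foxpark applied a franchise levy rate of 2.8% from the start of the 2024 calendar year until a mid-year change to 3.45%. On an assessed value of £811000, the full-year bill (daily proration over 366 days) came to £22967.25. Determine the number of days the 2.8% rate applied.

348 days

Let d = days at the first rate; then 366 − d days at the second rate.
£811000 × [2.8%·d + 3.45%·(366−d)] / 366 = £22967.25
Solving gives d = 348, so the new rate took effect on 14 December 2024.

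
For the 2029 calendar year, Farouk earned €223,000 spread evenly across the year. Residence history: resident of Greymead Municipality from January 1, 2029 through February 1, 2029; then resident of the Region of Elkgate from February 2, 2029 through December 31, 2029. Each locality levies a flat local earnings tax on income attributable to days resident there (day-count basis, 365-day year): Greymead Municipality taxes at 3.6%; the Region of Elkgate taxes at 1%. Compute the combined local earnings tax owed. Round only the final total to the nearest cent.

Greymead Municipality, January 1 – February 1, 2029: 32 days → €223,000 × 3.6% × 32/365 = €703.8247
The Region of Elkgate, February 2 – December 31, 2029: 333 days → €223,000 × 1% × 333/365 = €2,034.4932
Total = €2,738.3178

€2,738.32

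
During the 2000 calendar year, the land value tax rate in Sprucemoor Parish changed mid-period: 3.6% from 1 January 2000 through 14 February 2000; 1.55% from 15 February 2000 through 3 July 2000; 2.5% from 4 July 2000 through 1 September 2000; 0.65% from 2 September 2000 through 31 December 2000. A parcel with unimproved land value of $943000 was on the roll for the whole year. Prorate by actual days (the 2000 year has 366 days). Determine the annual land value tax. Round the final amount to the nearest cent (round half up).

$15656.12

1 January – 14 February 2000: 45 days at 3.6% → $943000 × 3.6% × 45/366 = $4173.9344
15 February – 3 July 2000: 140 days at 1.55% → $943000 × 1.55% × 140/366 = $5591.0109
4 July – 1 September 2000: 60 days at 2.5% → $943000 × 2.5% × 60/366 = $3864.7541
2 September – 31 December 2000: 121 days at 0.65% → $943000 × 0.65% × 121/366 = $2026.4194
Total = $15656.1189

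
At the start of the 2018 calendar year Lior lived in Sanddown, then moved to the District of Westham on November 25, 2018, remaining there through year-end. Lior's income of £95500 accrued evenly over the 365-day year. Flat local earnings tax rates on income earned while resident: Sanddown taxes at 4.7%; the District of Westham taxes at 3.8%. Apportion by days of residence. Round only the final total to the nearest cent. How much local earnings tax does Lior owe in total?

£4401.37

Sanddown, January 1 – November 24, 2018: 328 days → £95500 × 4.7% × 328/365 = £4033.5014
The District of Westham, November 25 – December 31, 2018: 37 days → £95500 × 3.8% × 37/365 = £367.8712
Total = £4401.3726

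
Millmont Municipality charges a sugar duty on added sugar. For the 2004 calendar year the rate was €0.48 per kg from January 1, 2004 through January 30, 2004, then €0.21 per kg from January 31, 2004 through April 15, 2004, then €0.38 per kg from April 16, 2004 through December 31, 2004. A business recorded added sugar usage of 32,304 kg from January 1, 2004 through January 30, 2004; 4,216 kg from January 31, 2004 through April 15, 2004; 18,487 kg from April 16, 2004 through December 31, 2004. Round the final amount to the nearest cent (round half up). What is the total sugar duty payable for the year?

€23,416.34

January 1 – January 30, 2004: 32,304 kg at €0.48/kg → €15,505.92
January 31 – April 15, 2004: 4,216 kg at €0.21/kg → €885.36
April 16 – December 31, 2004: 18,487 kg at €0.38/kg → €7,025.06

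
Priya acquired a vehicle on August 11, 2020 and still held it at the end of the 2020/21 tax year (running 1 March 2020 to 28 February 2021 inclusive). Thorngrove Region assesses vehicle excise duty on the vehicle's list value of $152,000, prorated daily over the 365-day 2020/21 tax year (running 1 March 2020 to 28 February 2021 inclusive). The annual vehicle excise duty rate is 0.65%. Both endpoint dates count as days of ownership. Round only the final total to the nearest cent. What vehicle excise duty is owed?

$546.78

Days held (August 11, 2020 – February 28, 2021): 202 out of 365
Tax = $152,000 × 0.65% × 202/365 = $546.7836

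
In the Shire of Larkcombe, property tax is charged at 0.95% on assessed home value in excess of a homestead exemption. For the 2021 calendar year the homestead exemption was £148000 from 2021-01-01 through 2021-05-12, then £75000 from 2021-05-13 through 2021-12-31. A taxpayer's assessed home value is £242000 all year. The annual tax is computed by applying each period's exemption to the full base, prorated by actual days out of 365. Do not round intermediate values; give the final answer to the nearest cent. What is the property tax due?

£1335.70

2021-01-01 to 2021-05-12: 132 days, exemption £148000 → (£242000 − £148000) × 0.95% × 132/365 = £322.9479
2021-05-13 to 2021-12-31: 233 days, exemption £75000 → (£242000 − £75000) × 0.95% × 233/365 = £1012.7521
Total = £1335.7000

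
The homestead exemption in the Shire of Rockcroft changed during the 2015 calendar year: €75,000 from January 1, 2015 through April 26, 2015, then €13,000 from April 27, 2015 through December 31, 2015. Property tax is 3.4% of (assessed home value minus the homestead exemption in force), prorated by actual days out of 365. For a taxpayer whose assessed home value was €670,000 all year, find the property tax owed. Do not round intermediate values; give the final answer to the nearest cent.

January 1 – April 26, 2015: 116 days, exemption €75,000 → (€670,000 − €75,000) × 3.4% × 116/365 = €6,429.2603
April 27 – December 31, 2015: 249 days, exemption €13,000 → (€670,000 − €13,000) × 3.4% × 249/365 = €15,238.8000
Total = €21,668.0603

€21,668.06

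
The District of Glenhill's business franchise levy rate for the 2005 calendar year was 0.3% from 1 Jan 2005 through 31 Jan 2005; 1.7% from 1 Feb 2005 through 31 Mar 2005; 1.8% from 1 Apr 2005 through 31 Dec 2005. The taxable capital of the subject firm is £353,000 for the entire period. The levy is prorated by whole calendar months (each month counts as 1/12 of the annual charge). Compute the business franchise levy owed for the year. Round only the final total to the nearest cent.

£5,853.92

1 Jan – 31 Jan 2005: 1 month at 0.3% → £353,000 × 0.3% × 1/12 = £88.2500
1 Feb – 31 Mar 2005: 2 months at 1.7% → £353,000 × 1.7% × 2/12 = £1,000.1667
1 Apr – 31 Dec 2005: 9 months at 1.8% → £353,000 × 1.8% × 9/12 = £4,765.5000
Total = £5,853.9167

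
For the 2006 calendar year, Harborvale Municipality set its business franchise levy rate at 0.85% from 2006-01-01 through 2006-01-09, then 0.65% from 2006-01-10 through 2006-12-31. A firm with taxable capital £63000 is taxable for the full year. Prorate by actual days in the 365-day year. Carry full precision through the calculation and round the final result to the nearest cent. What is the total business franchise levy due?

£412.61

2006-01-01 to 2006-01-09: 9 days at 0.85% → £63000 × 0.85% × 9/365 = £13.2041
2006-01-10 to 2006-12-31: 356 days at 0.65% → £63000 × 0.65% × 356/365 = £399.4027
Total = £412.6068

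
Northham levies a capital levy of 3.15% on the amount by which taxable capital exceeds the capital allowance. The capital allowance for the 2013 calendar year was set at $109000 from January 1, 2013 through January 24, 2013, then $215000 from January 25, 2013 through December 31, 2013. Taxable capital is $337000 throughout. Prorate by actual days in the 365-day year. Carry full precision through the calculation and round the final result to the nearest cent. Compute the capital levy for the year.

January 1 – January 24, 2013: 24 days, exemption $109000 → ($337000 − $109000) × 3.15% × 24/365 = $472.2411
January 25 – December 31, 2013: 341 days, exemption $215000 → ($337000 − $215000) × 3.15% × 341/365 = $3590.3096
Total = $4062.5507

$4062.55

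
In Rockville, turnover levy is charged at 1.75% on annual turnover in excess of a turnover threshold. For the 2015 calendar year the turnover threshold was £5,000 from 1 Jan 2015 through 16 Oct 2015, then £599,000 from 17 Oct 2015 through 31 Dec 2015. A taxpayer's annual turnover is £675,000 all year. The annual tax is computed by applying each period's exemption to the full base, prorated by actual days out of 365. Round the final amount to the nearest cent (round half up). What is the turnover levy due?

1 Jan – 16 Oct 2015: 289 days, exemption £5,000 → (£675,000 − £5,000) × 1.75% × 289/365 = £9,283.6301
17 Oct – 31 Dec 2015: 76 days, exemption £599,000 → (£675,000 − £599,000) × 1.75% × 76/365 = £276.9315
Total = £9,560.5616

£9,560.56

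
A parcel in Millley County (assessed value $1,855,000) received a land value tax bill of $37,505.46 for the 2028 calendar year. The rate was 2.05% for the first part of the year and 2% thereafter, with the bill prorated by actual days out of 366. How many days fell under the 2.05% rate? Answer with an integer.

Let d = days at the first rate; then 366 − d days at the second rate.
$1,855,000 × [2.05%·d + 2%·(366−d)] / 366 = $37,505.46
Solving gives d = 160, so the new rate took effect on 9 Jun 2028.

160 days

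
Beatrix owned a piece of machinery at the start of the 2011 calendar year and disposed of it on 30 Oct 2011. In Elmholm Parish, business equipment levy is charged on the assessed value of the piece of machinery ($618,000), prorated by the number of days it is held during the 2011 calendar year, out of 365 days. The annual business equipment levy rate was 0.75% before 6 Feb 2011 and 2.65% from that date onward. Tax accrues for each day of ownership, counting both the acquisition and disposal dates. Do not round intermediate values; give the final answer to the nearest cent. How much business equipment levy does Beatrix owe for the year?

1 Jan – 5 Feb 2011: 36 days at 0.75% → $618,000 × 0.75% × 36/365 = $457.1507
6 Feb – 30 Oct 2011: 267 days at 2.65% → $618,000 × 2.65% × 267/365 = $11,979.8877
Total = $12,437.0384

$12,437.04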